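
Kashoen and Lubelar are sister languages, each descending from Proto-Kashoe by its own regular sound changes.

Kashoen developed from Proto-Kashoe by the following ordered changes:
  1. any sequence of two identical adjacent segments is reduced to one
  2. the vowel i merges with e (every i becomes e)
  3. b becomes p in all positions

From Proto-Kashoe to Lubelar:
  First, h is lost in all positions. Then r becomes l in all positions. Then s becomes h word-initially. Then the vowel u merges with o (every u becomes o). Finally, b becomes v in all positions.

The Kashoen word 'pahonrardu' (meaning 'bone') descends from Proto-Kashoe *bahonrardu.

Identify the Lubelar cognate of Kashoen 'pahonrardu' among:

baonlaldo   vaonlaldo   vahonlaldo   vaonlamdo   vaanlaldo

Lubelar: start from *bahonrardu.
  rule 1 (h-loss): bahonrardu → baonrardu
  rule 2 (unconditioned shift): baonrardu → baonlaldu
  rule 3: no change — baonlaldu
  rule 4 (vowel merger): baonlaldu → baonlaldo
  rule 5 (unconditioned shift): baonlaldo → vaonlaldo
  ⇒ Lubelar vaonlaldo
Only 'vaonlaldo' matches the regular Lubelar development of *bahonrardu.

vaonlaldo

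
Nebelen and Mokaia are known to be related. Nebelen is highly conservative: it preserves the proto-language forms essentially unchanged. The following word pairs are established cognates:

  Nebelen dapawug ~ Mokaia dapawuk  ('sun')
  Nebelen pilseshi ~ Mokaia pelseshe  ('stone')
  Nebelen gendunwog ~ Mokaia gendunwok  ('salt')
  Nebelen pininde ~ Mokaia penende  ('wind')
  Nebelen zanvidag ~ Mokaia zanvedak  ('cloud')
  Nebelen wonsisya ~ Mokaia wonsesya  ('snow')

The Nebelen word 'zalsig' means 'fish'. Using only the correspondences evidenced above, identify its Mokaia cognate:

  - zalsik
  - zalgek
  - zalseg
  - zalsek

pilseshi ~ pelseshe, zanvidag ~ zanvedak — Nebelen i corresponds to Mokaia e after a consonant, before a consonant other than r, m, n, p, b, f, v.
dapawug ~ dapawuk, gendunwog ~ gendunwok — Nebelen g corresponds to Mokaia k word-finally.
Applying these to Nebelen 'zalsig':
  zalsig → zalseg   (i→e after a consonant, before a consonant other than r, m, n, p, b, f, v)
  zalseg → zalsek   (g→k word-finally)
So the Mokaia cognate is 'zalsek'.

zalsek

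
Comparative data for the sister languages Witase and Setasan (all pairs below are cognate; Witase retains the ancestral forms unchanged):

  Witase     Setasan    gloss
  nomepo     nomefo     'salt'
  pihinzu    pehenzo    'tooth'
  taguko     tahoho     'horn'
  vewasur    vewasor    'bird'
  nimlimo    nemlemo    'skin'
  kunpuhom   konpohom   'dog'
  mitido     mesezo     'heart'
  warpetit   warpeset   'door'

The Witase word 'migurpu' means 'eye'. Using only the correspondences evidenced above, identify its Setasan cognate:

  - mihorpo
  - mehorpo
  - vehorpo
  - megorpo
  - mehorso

pihinzu ~ pehenzo, mitido ~ mesezo — Witase i corresponds to Setasan e after a consonant, before a consonant other than r, m, n, p, b, f, v.
taguko ~ tahoho — Witase g corresponds to Setasan h between vowels (before a back vowel).
vewasur ~ vewasor — Witase u corresponds to Setasan o after a consonant, before r.
pihinzu ~ pehenzo — Witase u corresponds to Setasan o word-finally.
Applying these to Witase 'migurpu':
  migurpu → megurpu   (i→e after a consonant, before a consonant other than r, m, n, p, b, f, v)
  megurpu → mehurpu   (g→h between vowels (before a back vowel))
  mehurpu → mehorpu   (u→o after a consonant, before r)
  mehorpu → mehorpo   (u→o word-finally)
So the Setasan cognate is 'mehorpo'.

mehorpo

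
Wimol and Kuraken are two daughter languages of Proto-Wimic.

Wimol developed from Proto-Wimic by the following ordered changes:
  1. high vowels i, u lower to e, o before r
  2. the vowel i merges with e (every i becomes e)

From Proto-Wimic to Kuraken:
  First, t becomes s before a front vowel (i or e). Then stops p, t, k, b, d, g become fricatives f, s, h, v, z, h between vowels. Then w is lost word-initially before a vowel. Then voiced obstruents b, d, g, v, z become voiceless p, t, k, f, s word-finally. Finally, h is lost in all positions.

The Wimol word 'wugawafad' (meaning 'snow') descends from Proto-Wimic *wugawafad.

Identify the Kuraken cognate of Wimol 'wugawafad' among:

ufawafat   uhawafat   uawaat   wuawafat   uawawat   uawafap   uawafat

Kuraken: *wugawafad > wuhawafad > uhawafad > uhawafat > uawafat  (by intervocalic lenition, glide loss, final devoicing, h-loss)

uawafat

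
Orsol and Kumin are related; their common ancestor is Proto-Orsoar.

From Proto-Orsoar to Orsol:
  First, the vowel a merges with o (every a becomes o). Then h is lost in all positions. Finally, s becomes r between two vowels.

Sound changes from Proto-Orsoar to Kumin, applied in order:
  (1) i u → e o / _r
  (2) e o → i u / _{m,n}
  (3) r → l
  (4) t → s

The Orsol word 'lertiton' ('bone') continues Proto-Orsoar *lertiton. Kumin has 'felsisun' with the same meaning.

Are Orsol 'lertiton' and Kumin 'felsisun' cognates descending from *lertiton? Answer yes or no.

no

Derive the expected Kumin reflex of *lertiton:
Kumin: *lertiton > lertitun > leltitun > lelsisun  (by pre-nasal raising, unconditioned shift, unconditioned shift)
The regular Kumin reflex would be 'lelsisun', but the attested form is 'felsisun'. The correspondence is irregular, so they are not cognates (the Kumin form has a different source).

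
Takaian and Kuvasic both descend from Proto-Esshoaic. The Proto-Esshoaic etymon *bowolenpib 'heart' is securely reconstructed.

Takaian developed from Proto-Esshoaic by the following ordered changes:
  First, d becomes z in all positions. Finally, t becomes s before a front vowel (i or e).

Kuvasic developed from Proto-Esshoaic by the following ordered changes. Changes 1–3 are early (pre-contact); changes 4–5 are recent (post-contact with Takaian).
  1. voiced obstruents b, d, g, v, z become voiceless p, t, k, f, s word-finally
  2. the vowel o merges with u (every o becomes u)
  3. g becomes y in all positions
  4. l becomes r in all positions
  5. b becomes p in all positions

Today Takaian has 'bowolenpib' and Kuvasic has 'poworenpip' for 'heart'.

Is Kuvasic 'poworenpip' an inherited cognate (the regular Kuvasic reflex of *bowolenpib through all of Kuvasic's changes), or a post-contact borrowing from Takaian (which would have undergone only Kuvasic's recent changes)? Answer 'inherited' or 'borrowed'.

If inherited, *bowolenpib would pass through all of Kuvasic's changes:
Kuvasic: start from *bowolenpib.
  rule 1 (final devoicing): bowolenpib → bowolenpip
  rule 2 (vowel merger): bowolenpip → buwulenpip
  rule 3: no change — buwulenpip
  rule 4 (unconditioned shift): buwulenpip → buwurenpip
  rule 5 (unconditioned shift): buwurenpip → puwurenpip
  ⇒ Kuvasic puwurenpip
If borrowed from Takaian 'bowolenpib' after the early changes, it would undergo only the recent ones:
  rule 4 (unconditioned shift): bowolenpib → boworenpib
  rule 5 (unconditioned shift): boworenpib → poworenpip
  ⇒ as a loan: poworenpip
Kuvasic 'poworenpip' matches the loan outcome 'poworenpip', not the inherited 'puwurenpip' — it skipped the early Kuvasic changes, so it was borrowed from Takaian.

borrowed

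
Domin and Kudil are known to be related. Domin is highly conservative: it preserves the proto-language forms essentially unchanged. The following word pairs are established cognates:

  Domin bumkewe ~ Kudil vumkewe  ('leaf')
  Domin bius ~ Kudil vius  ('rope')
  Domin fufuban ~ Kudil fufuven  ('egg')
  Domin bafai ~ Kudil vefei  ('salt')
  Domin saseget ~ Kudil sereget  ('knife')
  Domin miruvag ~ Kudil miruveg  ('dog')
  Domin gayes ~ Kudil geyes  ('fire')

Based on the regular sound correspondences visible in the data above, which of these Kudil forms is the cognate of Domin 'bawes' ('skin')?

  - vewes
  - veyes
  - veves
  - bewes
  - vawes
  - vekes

vewes

bafai ~ vefei — Domin b corresponds to Kudil v word-initially before a back vowel.
saseget ~ sereget, miruvag ~ miruveg — Domin a corresponds to Kudil e after a consonant, before a consonant other than r, m, n, p, b, f, v.
Applying these to Domin 'bawes':
  bawes → vawes   (b→v word-initially before a back vowel)
  vawes → vewes   (a→e after a consonant, before a consonant other than r, m, n, p, b, f, v)
So the Kudil cognate is 'vewes'.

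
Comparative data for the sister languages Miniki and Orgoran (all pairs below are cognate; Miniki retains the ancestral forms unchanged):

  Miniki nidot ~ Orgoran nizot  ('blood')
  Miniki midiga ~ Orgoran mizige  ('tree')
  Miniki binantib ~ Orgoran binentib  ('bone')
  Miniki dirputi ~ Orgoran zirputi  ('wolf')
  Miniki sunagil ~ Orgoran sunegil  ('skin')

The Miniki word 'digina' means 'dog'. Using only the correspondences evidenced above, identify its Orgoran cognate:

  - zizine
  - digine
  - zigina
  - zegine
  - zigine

dirputi ~ zirputi — Miniki d corresponds to Orgoran z word-initially before a front vowel.
midiga ~ mizige — Miniki a corresponds to Orgoran e word-finally.
Applying these to Miniki 'digina':
  digina → zigina   (d→z word-initially before a front vowel)
  zigina → zigine   (a→e word-finally)
So the Orgoran cognate is 'zigine'.

zigine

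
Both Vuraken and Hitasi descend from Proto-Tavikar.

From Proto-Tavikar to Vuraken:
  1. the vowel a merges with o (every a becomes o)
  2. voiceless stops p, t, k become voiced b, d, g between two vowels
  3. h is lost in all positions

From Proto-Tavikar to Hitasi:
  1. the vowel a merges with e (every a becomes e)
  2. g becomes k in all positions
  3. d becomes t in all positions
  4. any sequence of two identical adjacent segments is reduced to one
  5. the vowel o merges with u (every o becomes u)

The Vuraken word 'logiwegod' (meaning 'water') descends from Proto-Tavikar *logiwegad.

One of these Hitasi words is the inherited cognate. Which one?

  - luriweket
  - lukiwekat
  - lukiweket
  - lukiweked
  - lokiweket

Hitasi: *logiwegad
  logiwegad → logiweged   [vowel merger]
  logiweged → lokiweked   [unconditioned shift]
  lokiweked → lokiweket   [unconditioned shift]
  lokiweket (rule 4 does not apply)
  lokiweket → lukiweket   [vowel merger]
  giving Hitasi lukiweket.
The other candidates each miss or misapply at least one Hitasi change.

lukiweket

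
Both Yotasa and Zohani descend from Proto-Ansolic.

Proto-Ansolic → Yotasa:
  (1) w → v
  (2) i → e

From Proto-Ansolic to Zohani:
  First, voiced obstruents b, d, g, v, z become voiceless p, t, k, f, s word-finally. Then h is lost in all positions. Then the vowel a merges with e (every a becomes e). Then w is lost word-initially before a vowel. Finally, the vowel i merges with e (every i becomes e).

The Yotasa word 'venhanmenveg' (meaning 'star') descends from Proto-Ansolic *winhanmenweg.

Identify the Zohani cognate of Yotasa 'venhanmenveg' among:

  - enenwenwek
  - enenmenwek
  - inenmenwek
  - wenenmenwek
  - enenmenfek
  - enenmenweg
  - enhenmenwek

Zohani: *winhanmenweg
  winhanmenweg → winhanmenwek   [final devoicing]
  winhanmenwek → winanmenwek   [h-loss]
  winanmenwek → winenmenwek   [vowel merger]
  winenmenwek → inenmenwek   [glide loss]
  inenmenwek → enenmenwek   [vowel merger]
  giving Zohani enenmenwek.
The other candidates each miss or misapply at least one Zohani change.

enenmenwek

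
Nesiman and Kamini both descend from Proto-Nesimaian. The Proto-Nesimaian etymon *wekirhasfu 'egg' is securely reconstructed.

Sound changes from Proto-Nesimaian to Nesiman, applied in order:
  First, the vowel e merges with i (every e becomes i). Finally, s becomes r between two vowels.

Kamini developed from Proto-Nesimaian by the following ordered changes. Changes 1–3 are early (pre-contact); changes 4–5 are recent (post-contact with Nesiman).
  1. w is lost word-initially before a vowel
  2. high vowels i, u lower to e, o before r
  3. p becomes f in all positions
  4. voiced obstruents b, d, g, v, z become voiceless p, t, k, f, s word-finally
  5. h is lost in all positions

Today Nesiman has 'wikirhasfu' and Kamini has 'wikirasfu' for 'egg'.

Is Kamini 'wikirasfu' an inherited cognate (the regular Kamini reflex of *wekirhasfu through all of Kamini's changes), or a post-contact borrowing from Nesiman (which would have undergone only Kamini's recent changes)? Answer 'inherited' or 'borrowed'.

If inherited, *wekirhasfu would pass through all of Kamini's changes:
Kamini: start from *wekirhasfu.
  rule 1 (glide loss): wekirhasfu → ekirhasfu
  rule 2 (pre-rhotic lowering): ekirhasfu → ekerhasfu
  rule 3: no change — ekerhasfu
  rule 4: no change — ekerhasfu
  rule 5 (h-loss): ekerhasfu → ekerasfu
  ⇒ Kamini ekerasfu
If borrowed from Nesiman 'wikirhasfu' after the early changes, it would undergo only the recent ones:
  rule 4 (final devoicing): no change (wikirhasfu)
  rule 5 (h-loss): wikirhasfu → wikirasfu
  ⇒ as a loan: wikirasfu
Kamini 'wikirasfu' matches the loan outcome 'wikirasfu', not the inherited 'ekerasfu' — it skipped the early Kamini changes, so it was borrowed from Nesiman.

borrowed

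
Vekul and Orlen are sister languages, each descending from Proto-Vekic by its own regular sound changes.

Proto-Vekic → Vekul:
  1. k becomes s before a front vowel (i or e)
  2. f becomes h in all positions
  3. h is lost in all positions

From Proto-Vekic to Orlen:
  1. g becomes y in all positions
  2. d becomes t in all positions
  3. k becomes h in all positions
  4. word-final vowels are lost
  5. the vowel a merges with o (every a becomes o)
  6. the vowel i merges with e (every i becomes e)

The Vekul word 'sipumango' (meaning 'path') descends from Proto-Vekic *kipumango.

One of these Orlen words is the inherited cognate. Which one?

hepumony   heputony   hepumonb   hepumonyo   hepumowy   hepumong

hepumony

Orlen: start from *kipumango.
  rule 1 (unconditioned shift): kipumango → kipumanyo
  rule 2: no change — kipumanyo
  rule 3 (unconditioned shift): kipumanyo → hipumanyo
  rule 4 (apocope): hipumanyo → hipumany
  rule 5 (vowel merger): hipumany → hipumony
  rule 6 (vowel merger): hipumony → hepumony
  ⇒ Orlen hepumony
Only 'hepumony' matches the regular Orlen development of *kipumango.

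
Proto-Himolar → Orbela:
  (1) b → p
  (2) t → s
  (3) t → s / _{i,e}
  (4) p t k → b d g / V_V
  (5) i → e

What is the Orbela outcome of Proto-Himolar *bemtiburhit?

pemseburhes

Orbela: start from *bemtiburhit.
  rule 1 (unconditioned shift): bemtiburhit → pemtipurhit
  rule 2 (unconditioned shift): pemtipurhit → pemsipurhis
  rule 3: no change — pemsipurhis
  rule 4 (intervocalic voicing): pemsipurhis → pemsiburhis
  rule 5 (vowel merger): pemsiburhis → pemseburhes
  ⇒ Orbela pemseburhes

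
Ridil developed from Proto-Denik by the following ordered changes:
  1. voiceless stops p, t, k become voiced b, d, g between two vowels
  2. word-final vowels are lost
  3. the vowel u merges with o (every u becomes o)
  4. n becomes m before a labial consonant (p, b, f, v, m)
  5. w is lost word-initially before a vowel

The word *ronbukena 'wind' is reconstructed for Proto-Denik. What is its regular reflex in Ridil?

rombogen

Ridil: *ronbukena
  ronbukena → ronbugena   [intervocalic voicing]
  ronbugena → ronbugen   [apocope]
  ronbugen → ronbogen   [vowel merger]
  ronbogen → rombogen   [nasal place assimilation]
  rombogen (rule 5 does not apply)
  giving Ridil rombogen.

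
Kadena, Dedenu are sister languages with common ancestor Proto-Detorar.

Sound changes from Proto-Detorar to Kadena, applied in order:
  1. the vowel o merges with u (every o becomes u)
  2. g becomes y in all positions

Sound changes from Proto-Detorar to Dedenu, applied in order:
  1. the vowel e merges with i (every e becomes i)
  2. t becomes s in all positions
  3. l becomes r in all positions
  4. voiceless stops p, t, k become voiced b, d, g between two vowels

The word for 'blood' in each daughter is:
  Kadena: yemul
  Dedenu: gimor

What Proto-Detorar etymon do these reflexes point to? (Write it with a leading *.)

*gemol

Position 4: Kadena has u, Dedenu has o. Dedenu preserves o here (none of its changes turn any other segment into o), so the proto-segment is *o.
Position 2: Kadena has e, Dedenu has i. Kadena preserves e here (none of its changes turn any other segment into e), so the proto-segment is *e.
Verify the candidate proto-form against each daughter:
Kadena: *gemol
  gemol → gemul   [vowel merger]
  gemul → yemul   [unconditioned shift]
  giving Kadena yemul.
Dedenu: *gemol > gimol > gimor  (by vowel merger, unconditioned shift)
Only *gemol yields all of Kadena yemul, Dedenu gimor.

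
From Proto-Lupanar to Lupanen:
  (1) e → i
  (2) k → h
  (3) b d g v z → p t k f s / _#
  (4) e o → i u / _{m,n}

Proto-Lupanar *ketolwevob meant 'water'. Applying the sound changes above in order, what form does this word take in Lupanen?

Lupanen: *ketolwevob
  ketolwevob → kitolwivob   [vowel merger]
  kitolwivob → hitolwivob   [unconditioned shift]
  hitolwivob → hitolwivop   [final devoicing]
  hitolwivop (rule 4 does not apply)
  giving Lupanen hitolwivop.

hitolwivop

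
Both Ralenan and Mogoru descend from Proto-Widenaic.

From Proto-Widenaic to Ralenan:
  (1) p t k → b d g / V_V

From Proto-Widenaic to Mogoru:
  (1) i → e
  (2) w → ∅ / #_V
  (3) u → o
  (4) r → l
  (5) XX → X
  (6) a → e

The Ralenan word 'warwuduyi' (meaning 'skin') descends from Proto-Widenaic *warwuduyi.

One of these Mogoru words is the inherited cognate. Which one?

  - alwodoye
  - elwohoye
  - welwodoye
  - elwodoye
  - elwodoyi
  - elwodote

Mogoru: start from *warwuduyi.
  rule 1 (vowel merger): warwuduyi → warwuduye
  rule 2 (glide loss): warwuduye → arwuduye
  rule 3 (vowel merger): arwuduye → arwodoye
  rule 4 (unconditioned shift): arwodoye → alwodoye
  rule 5: no change — alwodoye
  rule 6 (vowel merger): alwodoye → elwodoye
  ⇒ Mogoru elwodoye
The other candidates each miss or misapply at least one Mogoru change.

elwodoye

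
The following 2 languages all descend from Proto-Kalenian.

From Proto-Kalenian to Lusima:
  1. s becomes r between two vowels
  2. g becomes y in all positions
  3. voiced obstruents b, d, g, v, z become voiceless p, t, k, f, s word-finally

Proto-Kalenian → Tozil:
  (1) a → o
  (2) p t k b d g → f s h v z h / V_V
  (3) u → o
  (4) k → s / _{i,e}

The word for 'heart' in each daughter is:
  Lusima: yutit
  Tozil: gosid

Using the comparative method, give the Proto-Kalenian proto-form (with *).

Position 3: Lusima has t, Tozil has s. Taking the neighbouring segments as reconstructed: Lusima t can only go back to *t; Tozil s could go back to *t or *s — the one source consistent with every daughter is *t.
Position 1: Lusima has y, Tozil has g. Tozil preserves g here (none of its changes turn any other segment into g), so the proto-segment is *g.
This points to *gutid. Verify forward in each daughter:
Lusima: start from *gutid.
  rule 1: no change — gutid
  rule 2 (unconditioned shift): gutid → yutid
  rule 3 (final devoicing): yutid → yutit
  ⇒ Lusima yutit
Tozil: start from *gutid.
  rule 1: no change — gutid
  rule 2 (intervocalic lenition): gutid → gusid
  rule 3 (vowel merger): gusid → gosid
  rule 4: no change — gosid
  ⇒ Tozil gosid
No other proto-form is consistent with every reflex, so the reconstruction is *gutid.

*gutid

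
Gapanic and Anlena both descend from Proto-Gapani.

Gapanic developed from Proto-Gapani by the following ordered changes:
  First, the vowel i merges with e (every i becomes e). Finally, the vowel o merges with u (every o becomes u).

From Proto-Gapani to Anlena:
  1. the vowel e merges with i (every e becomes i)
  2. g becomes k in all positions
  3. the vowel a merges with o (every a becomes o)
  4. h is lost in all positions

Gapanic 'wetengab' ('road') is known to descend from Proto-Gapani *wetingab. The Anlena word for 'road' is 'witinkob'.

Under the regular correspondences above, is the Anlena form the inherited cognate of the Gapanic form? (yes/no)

yes

Derive the expected Anlena reflex of *wetingab:
Anlena: *wetingab
  wetingab → witingab   [vowel merger]
  witingab → witinkab   [unconditioned shift]
  witinkab → witinkob   [vowel merger]
  witinkob (rule 4 does not apply)
  giving Anlena witinkob.
Anlena 'witinkob' matches the regular reflex exactly, so the pair is cognate.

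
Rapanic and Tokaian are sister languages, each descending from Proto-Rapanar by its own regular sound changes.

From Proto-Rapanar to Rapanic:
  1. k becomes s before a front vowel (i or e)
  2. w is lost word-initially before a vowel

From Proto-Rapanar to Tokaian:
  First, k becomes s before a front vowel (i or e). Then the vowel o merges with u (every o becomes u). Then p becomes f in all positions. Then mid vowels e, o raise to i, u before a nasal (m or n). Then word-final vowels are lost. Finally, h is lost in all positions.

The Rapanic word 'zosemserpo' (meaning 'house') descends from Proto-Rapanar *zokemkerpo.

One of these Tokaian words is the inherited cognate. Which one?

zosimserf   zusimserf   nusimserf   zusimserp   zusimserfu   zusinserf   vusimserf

zusimserf

Tokaian: *zokemkerpo
  zokemkerpo → zosemserpo   [palatalisation]
  zosemserpo → zusemserpu   [vowel merger]
  zusemserpu → zusemserfu   [unconditioned shift]
  zusemserfu → zusimserfu   [pre-nasal raising]
  zusimserfu → zusimserf   [apocope]
  zusimserf (rule 6 does not apply)
  giving Tokaian zusimserf.
Among the options, 'zusimserf' alone shows every Tokaian change applied in order.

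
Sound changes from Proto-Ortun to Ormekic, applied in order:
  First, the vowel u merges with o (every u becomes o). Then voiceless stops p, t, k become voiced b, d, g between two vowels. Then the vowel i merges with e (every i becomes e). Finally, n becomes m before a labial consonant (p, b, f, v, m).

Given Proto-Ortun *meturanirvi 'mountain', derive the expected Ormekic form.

medoranerve

Ormekic: start from *meturanirvi.
  rule 1 (vowel merger): meturanirvi → metoranirvi
  rule 2 (intervocalic voicing): metoranirvi → medoranirvi
  rule 3 (vowel merger): medoranirvi → medoranerve
  rule 4: no change — medoranerve
  ⇒ Ormekic medoranerve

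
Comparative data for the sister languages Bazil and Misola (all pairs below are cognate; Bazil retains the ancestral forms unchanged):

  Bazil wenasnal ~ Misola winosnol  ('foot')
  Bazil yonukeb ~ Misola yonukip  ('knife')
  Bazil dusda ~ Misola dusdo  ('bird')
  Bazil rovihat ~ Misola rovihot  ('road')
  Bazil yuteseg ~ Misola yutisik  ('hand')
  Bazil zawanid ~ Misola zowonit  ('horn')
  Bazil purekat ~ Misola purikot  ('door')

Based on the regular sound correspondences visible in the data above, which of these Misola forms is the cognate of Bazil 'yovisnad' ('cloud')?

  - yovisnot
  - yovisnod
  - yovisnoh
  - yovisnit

wenasnal ~ winosnol, rovihat ~ rovihot — Bazil a corresponds to Misola o after a consonant, before a consonant other than r, m, n, p, b, f, v.
zawanid ~ zowonit — Bazil d corresponds to Misola t word-finally.
Applying these to Bazil 'yovisnad':
  yovisnad → yovisnod   (a→o after a consonant, before a consonant other than r, m, n, p, b, f, v)
  yovisnod → yovisnot   (d→t word-finally)
So the Misola cognate is 'yovisnot'.

yovisnot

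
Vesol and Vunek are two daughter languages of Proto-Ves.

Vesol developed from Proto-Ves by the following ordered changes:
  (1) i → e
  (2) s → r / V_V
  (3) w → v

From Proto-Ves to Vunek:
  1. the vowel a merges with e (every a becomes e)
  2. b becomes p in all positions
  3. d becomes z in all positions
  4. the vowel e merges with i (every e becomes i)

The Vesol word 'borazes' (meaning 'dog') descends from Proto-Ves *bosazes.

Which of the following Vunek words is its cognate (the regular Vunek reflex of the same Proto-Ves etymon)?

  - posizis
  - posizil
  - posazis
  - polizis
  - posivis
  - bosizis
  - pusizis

posizis

Vunek: start from *bosazes.
  rule 1 (vowel merger): bosazes → bosezes
  rule 2 (unconditioned shift): bosezes → posezes
  rule 3: no change — posezes
  rule 4 (vowel merger): posezes → posizis
  ⇒ Vunek posizis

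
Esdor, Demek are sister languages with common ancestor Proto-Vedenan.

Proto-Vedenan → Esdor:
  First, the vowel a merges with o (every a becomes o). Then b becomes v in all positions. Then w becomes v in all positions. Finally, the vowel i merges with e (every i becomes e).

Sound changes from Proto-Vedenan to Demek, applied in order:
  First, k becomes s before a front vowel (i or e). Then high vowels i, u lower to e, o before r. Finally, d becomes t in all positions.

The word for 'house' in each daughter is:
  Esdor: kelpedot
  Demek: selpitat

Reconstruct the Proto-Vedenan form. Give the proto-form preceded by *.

Position 6: Esdor has d, Demek has t. Esdor preserves d here (none of its changes turn any other segment into d), so the proto-segment is *d.
Position 1: Esdor has k, Demek has s. Esdor preserves k here (none of its changes turn any other segment into k), so the proto-segment is *k.
Verify the candidate proto-form against each daughter:
Esdor: start from *kelpidat.
  rule 1 (vowel merger): kelpidat → kelpidot
  rule 2: no change — kelpidot
  rule 3: no change — kelpidot
  rule 4 (vowel merger): kelpidot → kelpedot
  ⇒ Esdor kelpedot
Demek: *kelpidat > selpidat > selpitat  (by palatalisation, unconditioned shift)
*kelpidat is the unique common source.

*kelpidat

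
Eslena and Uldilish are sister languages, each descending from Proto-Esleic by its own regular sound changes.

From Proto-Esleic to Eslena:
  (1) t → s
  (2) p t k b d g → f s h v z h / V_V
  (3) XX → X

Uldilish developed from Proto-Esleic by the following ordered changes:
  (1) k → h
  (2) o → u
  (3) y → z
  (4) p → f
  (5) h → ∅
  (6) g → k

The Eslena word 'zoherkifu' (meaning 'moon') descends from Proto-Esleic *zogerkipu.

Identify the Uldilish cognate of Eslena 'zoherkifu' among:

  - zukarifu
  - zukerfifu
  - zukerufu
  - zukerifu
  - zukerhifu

zukerifu

Uldilish: start from *zogerkipu.
  rule 1 (unconditioned shift): zogerkipu → zogerhipu
  rule 2 (vowel merger): zogerhipu → zugerhipu
  rule 3: no change — zugerhipu
  rule 4 (unconditioned shift): zugerhipu → zugerhifu
  rule 5 (h-loss): zugerhifu → zugerifu
  rule 6 (unconditioned shift): zugerifu → zukerifu
  ⇒ Uldilish zukerifu
Among the options, 'zukerifu' alone shows every Uldilish change applied in order.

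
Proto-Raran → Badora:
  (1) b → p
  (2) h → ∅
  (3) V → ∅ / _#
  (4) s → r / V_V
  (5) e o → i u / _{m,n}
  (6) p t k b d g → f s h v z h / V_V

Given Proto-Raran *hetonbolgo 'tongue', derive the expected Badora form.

esunpolg

Badora: *hetonbolgo
  hetonbolgo → hetonpolgo   [unconditioned shift]
  hetonpolgo → etonpolgo   [h-loss]
  etonpolgo → etonpolg   [apocope]
  etonpolg (rule 4 does not apply)
  etonpolg → etunpolg   [pre-nasal raising]
  etunpolg → esunpolg   [intervocalic lenition]
  giving Badora esunpolg.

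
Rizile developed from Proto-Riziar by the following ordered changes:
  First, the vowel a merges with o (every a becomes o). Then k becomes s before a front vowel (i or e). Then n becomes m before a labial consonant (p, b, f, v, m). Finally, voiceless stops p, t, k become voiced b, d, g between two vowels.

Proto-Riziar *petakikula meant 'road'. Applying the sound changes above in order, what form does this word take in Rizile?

Rizile: *petakikula
  petakikula → petokikulo   [vowel merger]
  petokikulo → petosikulo   [palatalisation]
  petosikulo (rule 3 does not apply)
  petosikulo → pedosigulo   [intervocalic voicing]
  giving Rizile pedosigulo.

pedosigulo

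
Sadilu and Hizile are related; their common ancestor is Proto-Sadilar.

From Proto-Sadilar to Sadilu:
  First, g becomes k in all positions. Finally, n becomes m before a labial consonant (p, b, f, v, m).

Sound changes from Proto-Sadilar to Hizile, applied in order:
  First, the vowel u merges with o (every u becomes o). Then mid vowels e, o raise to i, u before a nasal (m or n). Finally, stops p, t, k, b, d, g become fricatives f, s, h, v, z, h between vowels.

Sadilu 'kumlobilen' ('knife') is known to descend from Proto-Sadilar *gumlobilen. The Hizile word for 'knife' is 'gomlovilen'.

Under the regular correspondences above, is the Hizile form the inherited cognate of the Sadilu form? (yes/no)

no

Derive the expected Hizile reflex of *gumlobilen:
Hizile: *gumlobilen
  gumlobilen → gomlobilen   [vowel merger]
  gomlobilen → gumlobilin   [pre-nasal raising]
  gumlobilin → gumlovilin   [intervocalic lenition]
  giving Hizile gumlovilin.
The regular Hizile reflex would be 'gumlovilin', but the attested form is 'gomlovilen'. The correspondence is irregular, so they are not cognates (the Hizile form has a different source).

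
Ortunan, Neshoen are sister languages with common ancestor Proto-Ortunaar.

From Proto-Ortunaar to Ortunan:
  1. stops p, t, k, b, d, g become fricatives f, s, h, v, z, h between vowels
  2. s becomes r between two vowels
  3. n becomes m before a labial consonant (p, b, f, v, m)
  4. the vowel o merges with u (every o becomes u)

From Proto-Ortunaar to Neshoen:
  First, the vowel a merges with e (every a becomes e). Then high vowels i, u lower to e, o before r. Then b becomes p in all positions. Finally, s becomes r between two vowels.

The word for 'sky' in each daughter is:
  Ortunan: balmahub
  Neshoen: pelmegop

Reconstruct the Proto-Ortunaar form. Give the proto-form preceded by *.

*balmagob

Position 2: Ortunan has a, Neshoen has e. Ortunan preserves a here (none of its changes turn any other segment into a), so the proto-segment is *a.
Position 7: Ortunan has u, Neshoen has o. Taking the neighbouring segments as reconstructed: Ortunan u could go back to *o or *u; Neshoen o can only go back to *o — the one source consistent with every daughter is *o.
This points to *balmagob. Verify forward in each daughter:
Ortunan: *balmagob
  balmagob → balmahob   [intervocalic lenition]
  balmahob (rule 2 does not apply)
  balmahob (rule 3 does not apply)
  balmahob → balmahub   [vowel merger]
  giving Ortunan balmahub.
Neshoen: *balmagob > belmegob > pelmegop  (by vowel merger, unconditioned shift)
Only *balmagob yields all of Ortunan balmahub, Neshoen pelmegop.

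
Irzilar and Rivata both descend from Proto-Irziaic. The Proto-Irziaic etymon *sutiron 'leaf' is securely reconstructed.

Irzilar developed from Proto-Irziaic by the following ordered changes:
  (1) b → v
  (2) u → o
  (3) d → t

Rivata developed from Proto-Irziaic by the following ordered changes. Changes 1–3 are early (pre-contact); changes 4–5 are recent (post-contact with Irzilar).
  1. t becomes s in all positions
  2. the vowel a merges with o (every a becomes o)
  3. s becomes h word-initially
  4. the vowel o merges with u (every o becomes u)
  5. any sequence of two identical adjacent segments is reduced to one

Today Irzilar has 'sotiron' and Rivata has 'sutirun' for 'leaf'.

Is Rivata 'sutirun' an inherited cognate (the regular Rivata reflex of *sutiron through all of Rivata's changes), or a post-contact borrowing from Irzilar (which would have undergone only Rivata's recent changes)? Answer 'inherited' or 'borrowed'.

borrowed

If inherited, *sutiron would pass through all of Rivata's changes:
Rivata: *sutiron > susiron > husiron > husirun  (by unconditioned shift, debuccalisation, vowel merger)
If borrowed from Irzilar 'sotiron' after the early changes, it would undergo only the recent ones:
  rule 4 (vowel merger): sotiron → sutirun
  rule 5 (degemination): no change (sutirun)
  ⇒ as a loan: sutirun
Rivata 'sutirun' matches the loan outcome 'sutirun', not the inherited 'husirun' — it skipped the early Rivata changes, so it was borrowed from Irzilar.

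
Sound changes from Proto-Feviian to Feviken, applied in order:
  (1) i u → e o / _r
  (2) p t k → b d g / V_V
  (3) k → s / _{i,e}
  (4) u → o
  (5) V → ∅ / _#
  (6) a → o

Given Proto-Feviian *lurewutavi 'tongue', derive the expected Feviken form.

lorewodov

Feviken: start from *lurewutavi.
  rule 1 (pre-rhotic lowering): lurewutavi → lorewutavi
  rule 2 (intervocalic voicing): lorewutavi → lorewudavi
  rule 3: no change — lorewudavi
  rule 4 (vowel merger): lorewudavi → lorewodavi
  rule 5 (apocope): lorewodavi → lorewodav
  rule 6 (vowel merger): lorewodav → lorewodov
  ⇒ Feviken lorewodov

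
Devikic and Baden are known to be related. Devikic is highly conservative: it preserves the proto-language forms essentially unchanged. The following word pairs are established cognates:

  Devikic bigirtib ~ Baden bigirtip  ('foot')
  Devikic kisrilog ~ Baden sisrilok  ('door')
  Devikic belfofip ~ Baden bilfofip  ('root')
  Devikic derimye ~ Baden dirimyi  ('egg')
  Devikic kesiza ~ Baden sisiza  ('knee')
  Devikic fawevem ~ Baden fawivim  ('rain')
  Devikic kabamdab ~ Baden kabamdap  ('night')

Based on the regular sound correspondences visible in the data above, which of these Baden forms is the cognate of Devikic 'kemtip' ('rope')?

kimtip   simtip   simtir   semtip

simtip

kesiza ~ sisiza — Devikic k corresponds to Baden s word-initially before a front vowel.
fawevem ~ fawivim — Devikic e corresponds to Baden i after a consonant, before a nasal.
Applying these to Devikic 'kemtip':
  kemtip → semtip   (k→s word-initially before a front vowel)
  semtip → simtip   (e→i after a consonant, before a nasal)
So the Baden cognate is 'simtip'.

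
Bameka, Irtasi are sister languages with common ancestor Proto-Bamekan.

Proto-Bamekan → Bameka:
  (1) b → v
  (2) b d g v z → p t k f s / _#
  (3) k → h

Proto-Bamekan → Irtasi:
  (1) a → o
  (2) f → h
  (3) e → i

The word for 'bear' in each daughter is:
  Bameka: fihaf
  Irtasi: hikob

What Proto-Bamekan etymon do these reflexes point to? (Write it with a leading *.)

Position 1: Bameka has f, Irtasi has h. Taking the neighbouring segments as reconstructed: Bameka f can only go back to *f; Irtasi h could go back to *f or *h — the one source consistent with every daughter is *f.
Position 4: Bameka has a, Irtasi has o. Bameka preserves a here (none of its changes turn any other segment into a), so the proto-segment is *a.
Position 5: Bameka has f, Irtasi has b. Irtasi preserves b here (none of its changes turn any other segment into b), so the proto-segment is *b.
This points to *fikab. Verify forward in each daughter:
Bameka: *fikab
  fikab → fikav   [unconditioned shift]
  fikav → fikaf   [final devoicing]
  fikaf → fihaf   [unconditioned shift]
  giving Bameka fihaf.
Irtasi: *fikab
  fikab → fikob   [vowel merger]
  fikob → hikob   [unconditioned shift]
  hikob (rule 3 does not apply)
  giving Irtasi hikob.
No other proto-form is consistent with every reflex, so the reconstruction is *fikab.

*fikab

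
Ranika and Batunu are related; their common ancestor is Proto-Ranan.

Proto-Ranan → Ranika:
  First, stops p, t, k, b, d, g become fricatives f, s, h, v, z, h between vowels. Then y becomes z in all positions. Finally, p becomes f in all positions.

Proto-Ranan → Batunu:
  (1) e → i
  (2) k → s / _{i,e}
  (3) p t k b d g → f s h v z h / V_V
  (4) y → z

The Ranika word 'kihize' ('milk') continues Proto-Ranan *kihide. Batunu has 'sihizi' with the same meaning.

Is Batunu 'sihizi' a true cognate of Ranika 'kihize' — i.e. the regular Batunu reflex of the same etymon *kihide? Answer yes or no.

yes

Derive the expected Batunu reflex of *kihide:
Batunu: start from *kihide.
  rule 1 (vowel merger): kihide → kihidi
  rule 2 (palatalisation): kihidi → sihidi
  rule 3 (intervocalic lenition): sihidi → sihizi
  rule 4: no change — sihizi
  ⇒ Batunu sihizi
Batunu 'sihizi' matches the regular reflex exactly, so the pair is cognate.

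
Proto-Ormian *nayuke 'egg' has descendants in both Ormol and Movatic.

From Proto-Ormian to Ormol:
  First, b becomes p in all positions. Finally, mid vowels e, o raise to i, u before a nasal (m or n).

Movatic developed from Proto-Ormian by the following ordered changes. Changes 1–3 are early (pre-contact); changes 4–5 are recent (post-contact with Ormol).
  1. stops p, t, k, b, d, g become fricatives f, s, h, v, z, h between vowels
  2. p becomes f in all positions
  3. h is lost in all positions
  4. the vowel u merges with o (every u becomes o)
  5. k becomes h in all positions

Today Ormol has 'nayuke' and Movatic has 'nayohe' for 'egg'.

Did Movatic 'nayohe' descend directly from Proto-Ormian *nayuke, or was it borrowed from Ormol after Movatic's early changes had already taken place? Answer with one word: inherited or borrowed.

borrowed

If inherited, *nayuke would pass through all of Movatic's changes:
Movatic: start from *nayuke.
  rule 1 (intervocalic lenition): nayuke → nayuhe
  rule 2: no change — nayuhe
  rule 3 (h-loss): nayuhe → nayue
  rule 4 (vowel merger): nayue → nayoe
  rule 5: no change — nayoe
  ⇒ Movatic nayoe
If borrowed from Ormol 'nayuke' after the early changes, it would undergo only the recent ones:
  rule 4 (vowel merger): nayuke → nayoke
  rule 5 (unconditioned shift): nayoke → nayohe
  ⇒ as a loan: nayohe
Movatic 'nayohe' matches the loan outcome 'nayohe', not the inherited 'nayoe' — it skipped the early Movatic changes, so it was borrowed from Ormol.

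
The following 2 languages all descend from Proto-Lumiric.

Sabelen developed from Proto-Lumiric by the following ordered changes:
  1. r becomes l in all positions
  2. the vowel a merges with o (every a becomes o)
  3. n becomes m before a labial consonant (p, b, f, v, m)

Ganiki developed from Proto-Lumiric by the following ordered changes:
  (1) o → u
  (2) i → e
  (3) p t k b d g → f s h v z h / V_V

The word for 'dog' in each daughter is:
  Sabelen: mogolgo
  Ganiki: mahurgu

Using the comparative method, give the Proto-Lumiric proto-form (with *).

*magorgo

Position 4: Sabelen has o, Ganiki has u. Taking the neighbouring segments as reconstructed: Sabelen o could go back to *a or *o; Ganiki u could go back to *o or *u — the one source consistent with every daughter is *o.
Position 3: Sabelen has g, Ganiki has h. Sabelen preserves g here (none of its changes turn any other segment into g), so the proto-segment is *g.
Position 2: Sabelen has o, Ganiki has a. Ganiki preserves a here (none of its changes turn any other segment into a), so the proto-segment is *a.
Continuing position by position gives *magorgo; check it forward:
Sabelen: *magorgo
  magorgo → magolgo   [unconditioned shift]
  magolgo → mogolgo   [vowel merger]
  mogolgo (rule 3 does not apply)
  giving Sabelen mogolgo.
Ganiki: *magorgo > magurgu > mahurgu  (by vowel merger, intervocalic lenition)
*magorgo is the unique common source.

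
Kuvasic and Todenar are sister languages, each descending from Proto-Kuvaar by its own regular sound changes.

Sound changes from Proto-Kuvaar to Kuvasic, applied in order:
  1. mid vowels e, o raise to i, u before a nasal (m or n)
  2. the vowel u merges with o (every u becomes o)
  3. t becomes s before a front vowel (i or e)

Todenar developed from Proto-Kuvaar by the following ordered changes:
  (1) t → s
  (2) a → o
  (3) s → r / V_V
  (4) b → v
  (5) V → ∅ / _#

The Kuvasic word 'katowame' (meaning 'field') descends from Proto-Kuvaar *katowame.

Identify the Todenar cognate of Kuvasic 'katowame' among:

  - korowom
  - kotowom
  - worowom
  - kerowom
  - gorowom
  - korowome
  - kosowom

Todenar: *katowame > kasowame > kosowome > korowome > korowom  (by unconditioned shift, vowel merger, rhotacism, apocope)
Only 'korowom' matches the regular Todenar development of *katowame.

korowom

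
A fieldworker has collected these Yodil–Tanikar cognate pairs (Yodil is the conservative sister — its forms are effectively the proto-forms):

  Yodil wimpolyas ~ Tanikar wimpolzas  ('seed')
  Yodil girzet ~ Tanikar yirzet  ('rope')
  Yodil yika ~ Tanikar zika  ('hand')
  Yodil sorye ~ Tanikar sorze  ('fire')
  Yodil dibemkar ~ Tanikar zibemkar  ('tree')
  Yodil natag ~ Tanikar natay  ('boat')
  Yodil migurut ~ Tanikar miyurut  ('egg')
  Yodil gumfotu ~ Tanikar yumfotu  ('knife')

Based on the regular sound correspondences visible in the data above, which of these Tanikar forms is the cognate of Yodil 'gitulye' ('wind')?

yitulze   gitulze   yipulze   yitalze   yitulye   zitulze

girzet ~ yirzet — Yodil g corresponds to Tanikar y word-initially before a front vowel.
sorye ~ sorze — Yodil y corresponds to Tanikar z after a consonant, before a front vowel.
Applying these to Yodil 'gitulye':
  gitulye → yitulye   (g→y word-initially before a front vowel)
  yitulye → yitulze   (y→z after a consonant, before a front vowel)
So the Tanikar cognate is 'yitulze'.

yitulze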